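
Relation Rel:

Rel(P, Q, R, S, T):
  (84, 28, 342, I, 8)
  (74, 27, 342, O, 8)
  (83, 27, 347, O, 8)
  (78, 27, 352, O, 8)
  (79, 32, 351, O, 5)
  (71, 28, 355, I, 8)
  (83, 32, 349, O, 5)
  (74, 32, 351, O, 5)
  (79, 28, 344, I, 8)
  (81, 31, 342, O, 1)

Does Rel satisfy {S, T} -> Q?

(S=I, T=8): 3 rows → Q = 28, 28, 28 ✓
(S=O, T=8): 3 rows → Q = 27, 27, 27 ✓
(S=O, T=5): 3 rows → Q = 32, 32, 32 ✓
(S=O, T=1): 1 row → Q = 31 ✓
Every {S, T} value is associated with a single Q value, so {S, T} -> Q holds.

Yes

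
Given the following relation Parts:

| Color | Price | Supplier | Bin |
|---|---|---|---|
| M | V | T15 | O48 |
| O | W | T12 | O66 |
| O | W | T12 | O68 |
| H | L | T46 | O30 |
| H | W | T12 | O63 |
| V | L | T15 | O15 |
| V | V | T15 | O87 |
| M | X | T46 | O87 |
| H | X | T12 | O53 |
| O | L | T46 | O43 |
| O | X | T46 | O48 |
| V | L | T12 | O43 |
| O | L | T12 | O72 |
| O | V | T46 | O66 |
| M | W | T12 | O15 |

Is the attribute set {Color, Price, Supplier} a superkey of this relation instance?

Two distinct rows share (Color=O, Price=W, Supplier=T12), so {Color, Price, Supplier} does not determine every attribute — not a superkey.

No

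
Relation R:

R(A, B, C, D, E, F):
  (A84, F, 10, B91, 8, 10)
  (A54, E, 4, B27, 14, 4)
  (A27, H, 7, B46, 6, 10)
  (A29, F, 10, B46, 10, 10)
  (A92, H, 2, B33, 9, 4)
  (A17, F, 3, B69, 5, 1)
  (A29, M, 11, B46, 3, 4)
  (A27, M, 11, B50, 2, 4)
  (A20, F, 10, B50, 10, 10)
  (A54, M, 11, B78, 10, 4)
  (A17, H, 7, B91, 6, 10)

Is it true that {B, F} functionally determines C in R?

Yes

(B=F, F=10): 3 rows → C = 10, 10, 10 ✓
(B=E, F=4): 1 row → C = 4 ✓
(B=H, F=10): 2 rows → C = 7, 7 ✓
(B=H, F=4): 1 row → C = 2 ✓
(B=F, F=1): 1 row → C = 3 ✓
(B=M, F=4): 3 rows → C = 11, 11, 11 ✓
Every {B, F} value is associated with a single C value, so {B, F} -> C holds.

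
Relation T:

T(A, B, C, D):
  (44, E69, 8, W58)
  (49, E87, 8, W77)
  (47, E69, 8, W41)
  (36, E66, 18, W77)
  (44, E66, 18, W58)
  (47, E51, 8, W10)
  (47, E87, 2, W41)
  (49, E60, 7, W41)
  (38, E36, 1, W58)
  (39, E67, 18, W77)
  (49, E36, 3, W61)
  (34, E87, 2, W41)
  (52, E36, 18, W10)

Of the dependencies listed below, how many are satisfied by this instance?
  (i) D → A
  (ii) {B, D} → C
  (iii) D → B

1

(i) D → A: D=W58: 3 rows → A takes values {44, 38} — violation; D=W77: 3 rows → A takes values {49, 36, 39} — violation; D=W41: 4 rows → A takes values {47, 49, 34} — violation; D=W10: 2 rows → A takes values {47, 52} — violation — fails.
(ii) {B, D} → C: every LHS value maps to a single RHS value — holds.
(iii) D → B: D=W58: 3 rows → B takes values {E69, E66, E36} — violation; D=W77: 3 rows → B takes values {E87, E66, E67} — violation; D=W41: 4 rows → B takes values {E69, E87, E60} — violation; D=W10: 2 rows → B takes values {E51, E36} — violation — fails.
1 of the 3 dependencies holds.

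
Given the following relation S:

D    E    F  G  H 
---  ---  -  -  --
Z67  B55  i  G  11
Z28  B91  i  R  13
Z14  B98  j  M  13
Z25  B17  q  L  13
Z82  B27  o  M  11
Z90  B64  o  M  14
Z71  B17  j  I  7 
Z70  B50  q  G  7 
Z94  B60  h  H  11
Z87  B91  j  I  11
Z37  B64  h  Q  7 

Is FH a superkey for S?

All 11 rows have distinct FH values, so FH → (all attributes) holds and FH is a superkey.

Yes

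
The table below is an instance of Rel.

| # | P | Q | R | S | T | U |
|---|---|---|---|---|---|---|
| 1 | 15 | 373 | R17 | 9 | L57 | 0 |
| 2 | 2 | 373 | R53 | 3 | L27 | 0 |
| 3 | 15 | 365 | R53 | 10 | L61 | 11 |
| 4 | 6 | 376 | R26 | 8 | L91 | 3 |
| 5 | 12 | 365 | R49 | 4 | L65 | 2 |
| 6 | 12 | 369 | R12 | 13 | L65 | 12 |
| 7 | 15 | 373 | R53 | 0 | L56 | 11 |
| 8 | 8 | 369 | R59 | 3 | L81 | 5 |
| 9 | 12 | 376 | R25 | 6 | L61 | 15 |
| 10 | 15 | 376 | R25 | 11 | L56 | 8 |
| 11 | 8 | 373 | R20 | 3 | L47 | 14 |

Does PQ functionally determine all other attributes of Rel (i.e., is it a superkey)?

Rows 1 and 7 have the same PQ value (P=15, Q=373) but are distinct tuples, so PQ does not determine every attribute — not a superkey.

No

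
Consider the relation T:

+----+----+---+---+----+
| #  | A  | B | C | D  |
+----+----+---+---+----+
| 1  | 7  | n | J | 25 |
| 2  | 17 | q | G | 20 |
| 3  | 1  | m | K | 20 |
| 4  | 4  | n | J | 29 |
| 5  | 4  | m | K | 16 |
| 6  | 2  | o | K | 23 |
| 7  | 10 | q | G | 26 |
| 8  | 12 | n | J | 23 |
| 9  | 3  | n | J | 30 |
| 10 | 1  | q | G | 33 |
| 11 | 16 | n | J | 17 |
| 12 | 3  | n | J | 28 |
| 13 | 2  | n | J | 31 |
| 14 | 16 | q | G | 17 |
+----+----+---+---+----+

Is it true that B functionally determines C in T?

B=n: rows 1, 4, 8, 9, 11, 12, 13 → C = J, J, J, J, J, J, J ✓
B=q: rows 2, 7, 10, 14 → C = G, G, G, G ✓
B=m: rows 3, 5 → C = K, K ✓
B=o: row 6 → C = K ✓
Every B value is associated with a single C value, so B -> C holds.

Yes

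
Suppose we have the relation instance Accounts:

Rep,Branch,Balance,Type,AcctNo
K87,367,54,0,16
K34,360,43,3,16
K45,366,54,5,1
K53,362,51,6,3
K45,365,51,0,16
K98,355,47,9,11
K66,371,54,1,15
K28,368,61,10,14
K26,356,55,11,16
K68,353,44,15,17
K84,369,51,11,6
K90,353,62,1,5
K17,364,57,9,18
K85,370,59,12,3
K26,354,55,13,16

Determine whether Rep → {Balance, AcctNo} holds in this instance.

No

Rep=K87: 1 row → {Balance,AcctNo} = (54, 16) ✓
Rep=K34: 1 row → {Balance,AcctNo} = (43, 16) ✓
Rep=K45: 2 rows → {Balance,AcctNo} takes values {(54, 1), (51, 16)} — violation
Rep=K53: 1 row → {Balance,AcctNo} = (51, 3) ✓
Rep=K98: 1 row → {Balance,AcctNo} = (47, 11) ✓
Rep=K66: 1 row → {Balance,AcctNo} = (54, 15) ✓
Rep=K28: 1 row → {Balance,AcctNo} = (61, 14) ✓
Rep=K26: 2 rows → {Balance,AcctNo} = (55, 16), (55, 16) ✓
Rep=K68: 1 row → {Balance,AcctNo} = (44, 17) ✓
Rep=K84: 1 row → {Balance,AcctNo} = (51, 6) ✓
Rep=K90: 1 row → {Balance,AcctNo} = (62, 5) ✓
Rep=K17: 1 row → {Balance,AcctNo} = (57, 18) ✓
Rep=K85: 1 row → {Balance,AcctNo} = (59, 3) ✓
Two rows agree on Rep but differ on {Balance, AcctNo}, so Rep → {Balance, AcctNo} does not hold.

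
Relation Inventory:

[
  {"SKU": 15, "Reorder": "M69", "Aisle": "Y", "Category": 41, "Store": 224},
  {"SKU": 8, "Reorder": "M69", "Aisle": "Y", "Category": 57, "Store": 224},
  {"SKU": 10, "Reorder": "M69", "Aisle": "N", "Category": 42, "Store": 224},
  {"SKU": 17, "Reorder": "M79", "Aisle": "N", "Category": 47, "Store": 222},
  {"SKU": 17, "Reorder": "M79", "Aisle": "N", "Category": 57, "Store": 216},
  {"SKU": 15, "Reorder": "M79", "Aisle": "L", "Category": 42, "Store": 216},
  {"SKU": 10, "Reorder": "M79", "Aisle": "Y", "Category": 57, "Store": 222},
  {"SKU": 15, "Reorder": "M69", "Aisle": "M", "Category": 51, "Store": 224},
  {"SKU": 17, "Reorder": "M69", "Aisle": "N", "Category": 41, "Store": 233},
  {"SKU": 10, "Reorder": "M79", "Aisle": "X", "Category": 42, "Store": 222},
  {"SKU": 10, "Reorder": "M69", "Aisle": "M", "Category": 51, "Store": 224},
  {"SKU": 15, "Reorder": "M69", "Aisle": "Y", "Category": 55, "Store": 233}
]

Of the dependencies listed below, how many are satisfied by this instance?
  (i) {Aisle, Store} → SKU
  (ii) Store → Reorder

(i) {Aisle, Store} → SKU: (Aisle=Y, Store=224): 2 rows → SKU takes values {15, 8} — violation; (Aisle=M, Store=224): 2 rows → SKU takes values {15, 10} — violation — fails.
(ii) Store → Reorder: every LHS value maps to a single RHS value — holds.
1 of the 2 dependencies holds.

1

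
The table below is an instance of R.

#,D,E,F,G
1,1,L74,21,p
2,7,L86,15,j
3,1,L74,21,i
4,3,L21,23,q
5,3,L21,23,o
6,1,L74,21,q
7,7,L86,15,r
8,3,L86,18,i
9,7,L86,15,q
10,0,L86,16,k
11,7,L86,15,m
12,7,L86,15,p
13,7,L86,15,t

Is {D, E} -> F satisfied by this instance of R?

(D=1, E=L74): rows 1, 3, 6 → F = 21, 21, 21 ✓
(D=7, E=L86): rows 2, 7, 9, 11, 12, 13 → F = 15, 15, 15, 15, 15, 15 ✓
(D=3, E=L21): rows 4, 5 → F = 23, 23 ✓
(D=3, E=L86): row 8 → F = 18 ✓
(D=0, E=L86): row 10 → F = 16 ✓
Every {D, E} value is associated with a single F value, so {D, E} -> F holds.

Yes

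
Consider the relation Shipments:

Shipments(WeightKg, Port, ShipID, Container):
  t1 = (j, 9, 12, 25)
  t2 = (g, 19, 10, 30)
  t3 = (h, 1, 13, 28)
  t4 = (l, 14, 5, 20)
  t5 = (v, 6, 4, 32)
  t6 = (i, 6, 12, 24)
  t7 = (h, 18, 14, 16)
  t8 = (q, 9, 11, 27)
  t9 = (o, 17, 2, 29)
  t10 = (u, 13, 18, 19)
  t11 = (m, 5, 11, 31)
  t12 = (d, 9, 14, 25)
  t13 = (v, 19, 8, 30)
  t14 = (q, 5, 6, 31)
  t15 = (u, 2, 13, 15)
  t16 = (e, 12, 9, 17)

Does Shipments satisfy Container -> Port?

Container=25: rows 1, 12 → Port = 9, 9 ✓
Container=30: rows 2, 13 → Port = 19, 19 ✓
Container=28: row 3 → Port = 1 ✓
Container=20: row 4 → Port = 14 ✓
Container=32: row 5 → Port = 6 ✓
Container=24: row 6 → Port = 6 ✓
Container=16: row 7 → Port = 18 ✓
Container=27: row 8 → Port = 9 ✓
Container=29: row 9 → Port = 17 ✓
Container=19: row 10 → Port = 13 ✓
Container=31: rows 11, 14 → Port = 5, 5 ✓
Container=15: row 15 → Port = 2 ✓
Container=17: row 16 → Port = 12 ✓
Every Container value is associated with a single Port value, so Container -> Port holds.

Yes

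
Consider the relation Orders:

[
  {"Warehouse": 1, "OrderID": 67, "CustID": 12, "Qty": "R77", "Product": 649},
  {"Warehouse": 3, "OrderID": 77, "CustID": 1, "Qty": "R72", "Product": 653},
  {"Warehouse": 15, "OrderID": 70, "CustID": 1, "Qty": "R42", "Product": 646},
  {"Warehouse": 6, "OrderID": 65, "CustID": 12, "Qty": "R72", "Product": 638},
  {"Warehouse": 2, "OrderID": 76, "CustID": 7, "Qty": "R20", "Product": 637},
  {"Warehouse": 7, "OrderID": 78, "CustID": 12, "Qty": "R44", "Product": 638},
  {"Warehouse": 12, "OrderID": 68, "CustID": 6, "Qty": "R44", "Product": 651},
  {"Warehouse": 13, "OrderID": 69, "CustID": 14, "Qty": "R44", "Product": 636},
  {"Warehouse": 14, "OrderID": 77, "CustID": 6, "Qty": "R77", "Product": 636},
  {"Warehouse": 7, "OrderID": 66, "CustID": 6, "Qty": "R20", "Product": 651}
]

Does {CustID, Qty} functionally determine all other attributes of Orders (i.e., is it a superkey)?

Yes

All 10 rows have distinct {CustID, Qty} values, so {CustID, Qty} → (all attributes) holds and {CustID, Qty} is a superkey.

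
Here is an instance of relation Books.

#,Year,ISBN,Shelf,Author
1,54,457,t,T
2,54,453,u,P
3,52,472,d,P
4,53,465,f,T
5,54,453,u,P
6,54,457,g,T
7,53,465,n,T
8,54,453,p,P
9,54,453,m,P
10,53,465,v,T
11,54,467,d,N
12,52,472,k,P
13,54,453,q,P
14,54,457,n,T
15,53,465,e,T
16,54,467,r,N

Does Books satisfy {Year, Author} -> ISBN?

Yes

(Year=54, Author=T): rows 1, 6, 14 → ISBN = 457, 457, 457 ✓
(Year=54, Author=P): rows 2, 5, 8, 9, 13 → ISBN = 453, 453, 453, 453, 453 ✓
(Year=52, Author=P): rows 3, 12 → ISBN = 472, 472 ✓
(Year=53, Author=T): rows 4, 7, 10, 15 → ISBN = 465, 465, 465, 465 ✓
(Year=54, Author=N): rows 11, 16 → ISBN = 467, 467 ✓
Every {Year, Author} value is associated with a single ISBN value, so {Year, Author} -> ISBN holds.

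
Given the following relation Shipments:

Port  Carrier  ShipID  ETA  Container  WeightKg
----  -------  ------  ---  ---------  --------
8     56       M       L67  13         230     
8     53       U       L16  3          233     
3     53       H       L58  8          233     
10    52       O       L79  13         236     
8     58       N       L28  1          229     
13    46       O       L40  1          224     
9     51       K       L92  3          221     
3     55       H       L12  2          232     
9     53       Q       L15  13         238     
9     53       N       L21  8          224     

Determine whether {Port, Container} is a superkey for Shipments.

Yes

All 10 rows have distinct {Port, Container} values, so {Port, Container} → (all attributes) holds and {Port, Container} is a superkey.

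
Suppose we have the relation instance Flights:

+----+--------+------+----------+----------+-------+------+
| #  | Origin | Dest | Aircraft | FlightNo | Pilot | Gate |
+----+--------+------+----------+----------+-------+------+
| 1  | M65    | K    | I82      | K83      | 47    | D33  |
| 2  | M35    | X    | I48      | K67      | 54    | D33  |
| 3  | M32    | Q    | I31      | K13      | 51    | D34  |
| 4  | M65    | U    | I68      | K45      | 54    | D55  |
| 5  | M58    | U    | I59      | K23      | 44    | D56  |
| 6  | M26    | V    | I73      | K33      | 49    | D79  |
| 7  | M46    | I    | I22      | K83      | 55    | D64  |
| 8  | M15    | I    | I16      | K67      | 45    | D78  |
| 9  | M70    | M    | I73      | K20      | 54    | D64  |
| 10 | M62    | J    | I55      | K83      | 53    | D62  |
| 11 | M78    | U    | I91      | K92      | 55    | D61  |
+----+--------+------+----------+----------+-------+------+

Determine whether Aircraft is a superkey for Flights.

No

Rows 6 and 9 have the same Aircraft value Aircraft=I73 but are distinct tuples, so Aircraft does not determine every attribute — not a superkey.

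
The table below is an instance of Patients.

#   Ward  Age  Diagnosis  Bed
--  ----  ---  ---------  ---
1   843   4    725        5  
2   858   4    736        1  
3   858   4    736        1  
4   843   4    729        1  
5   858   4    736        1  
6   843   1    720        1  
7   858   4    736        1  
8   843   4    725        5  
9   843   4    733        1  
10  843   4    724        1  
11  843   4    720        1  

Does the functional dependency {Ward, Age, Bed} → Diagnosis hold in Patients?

(Ward=843, Age=4, Bed=5): rows 1, 8 → Diagnosis = 725, 725 ✓
(Ward=858, Age=4, Bed=1): rows 2, 3, 5, 7 → Diagnosis = 736, 736, 736, 736 ✓
(Ward=843, Age=4, Bed=1): rows 4, 9, 10, 11 → Diagnosis takes values {729, 733, 724, 720} — violation
(Ward=843, Age=1, Bed=1): row 6 → Diagnosis = 720 ✓
Two rows agree on {Ward, Age, Bed} but differ on Diagnosis, so {Ward, Age, Bed} → Diagnosis does not hold.

No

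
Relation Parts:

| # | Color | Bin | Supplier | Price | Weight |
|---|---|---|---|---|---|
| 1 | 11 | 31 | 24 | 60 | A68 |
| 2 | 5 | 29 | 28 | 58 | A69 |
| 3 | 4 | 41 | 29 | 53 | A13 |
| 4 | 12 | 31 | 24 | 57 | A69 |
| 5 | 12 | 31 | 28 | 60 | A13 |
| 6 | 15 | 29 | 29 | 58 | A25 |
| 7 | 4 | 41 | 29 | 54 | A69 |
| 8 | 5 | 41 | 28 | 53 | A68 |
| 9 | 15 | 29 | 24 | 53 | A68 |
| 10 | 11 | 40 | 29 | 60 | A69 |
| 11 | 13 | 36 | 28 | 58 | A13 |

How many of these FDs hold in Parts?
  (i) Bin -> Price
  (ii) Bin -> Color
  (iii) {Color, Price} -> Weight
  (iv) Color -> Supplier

0

(i) Bin -> Price: Bin=31: rows 1, 4, 5 → Price takes values {60, 57} — violation; Bin=29: rows 2, 6, 9 → Price takes values {58, 53} — violation; Bin=41: rows 3, 7, 8 → Price takes values {53, 54} — violation — fails.
(ii) Bin -> Color: Bin=31: rows 1, 4, 5 → Color takes values {11, 12} — violation; Bin=29: rows 2, 6, 9 → Color takes values {5, 15} — violation; Bin=41: rows 3, 7, 8 → Color takes values {4, 5} — violation — fails.
(iii) {Color, Price} -> Weight: (Color=11, Price=60): rows 1, 10 → Weight takes values {A68, A69} — violation — fails.
(iv) Color -> Supplier: Color=11: rows 1, 10 → Supplier takes values {24, 29} — violation; Color=12: rows 4, 5 → Supplier takes values {24, 28} — violation; Color=15: rows 6, 9 → Supplier takes values {29, 24} — violation — fails.
None of the 4 dependencies hold.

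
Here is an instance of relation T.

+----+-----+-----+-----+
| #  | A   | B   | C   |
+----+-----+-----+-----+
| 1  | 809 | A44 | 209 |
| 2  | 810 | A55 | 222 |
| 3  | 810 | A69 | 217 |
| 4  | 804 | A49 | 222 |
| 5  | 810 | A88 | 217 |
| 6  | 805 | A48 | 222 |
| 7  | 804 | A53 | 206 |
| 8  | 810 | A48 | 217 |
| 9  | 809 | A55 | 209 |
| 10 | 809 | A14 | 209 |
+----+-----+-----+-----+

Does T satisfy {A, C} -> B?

No

(A=809, C=209): rows 1, 9, 10 → B takes values {A44, A55, A14} — violation
(A=810, C=222): row 2 → B = A55 ✓
(A=810, C=217): rows 3, 5, 8 → B takes values {A69, A88, A48} — violation
(A=804, C=222): row 4 → B = A49 ✓
(A=805, C=222): row 6 → B = A48 ✓
(A=804, C=206): row 7 → B = A53 ✓
Two rows agree on {A, C} but differ on B, so {A, C} -> B does not hold.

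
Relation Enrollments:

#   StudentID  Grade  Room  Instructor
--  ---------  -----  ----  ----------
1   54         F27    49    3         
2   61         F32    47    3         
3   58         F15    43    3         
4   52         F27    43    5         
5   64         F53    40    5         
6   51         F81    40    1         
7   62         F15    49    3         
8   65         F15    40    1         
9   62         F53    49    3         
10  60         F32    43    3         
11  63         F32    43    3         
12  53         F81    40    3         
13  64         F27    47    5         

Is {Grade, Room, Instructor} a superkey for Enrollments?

No

Rows 10 and 11 have the same {Grade, Room, Instructor} value (Grade=F32, Room=43, Instructor=3) but are distinct tuples, so {Grade, Room, Instructor} does not determine every attribute — not a superkey.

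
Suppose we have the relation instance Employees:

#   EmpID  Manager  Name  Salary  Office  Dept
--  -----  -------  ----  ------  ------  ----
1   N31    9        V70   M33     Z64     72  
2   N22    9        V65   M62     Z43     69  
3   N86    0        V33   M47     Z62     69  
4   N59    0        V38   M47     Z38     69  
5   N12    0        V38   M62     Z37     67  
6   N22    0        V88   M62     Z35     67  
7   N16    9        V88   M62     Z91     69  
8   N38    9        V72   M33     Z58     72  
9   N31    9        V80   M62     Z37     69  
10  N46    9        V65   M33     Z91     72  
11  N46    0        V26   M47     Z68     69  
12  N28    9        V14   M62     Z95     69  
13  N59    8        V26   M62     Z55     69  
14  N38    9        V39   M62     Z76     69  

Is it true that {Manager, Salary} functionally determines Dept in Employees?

Yes

(Manager=9, Salary=M33): rows 1, 8, 10 → Dept = 72, 72, 72 ✓
(Manager=9, Salary=M62): rows 2, 7, 9, 12, 14 → Dept = 69, 69, 69, 69, 69 ✓
(Manager=0, Salary=M47): rows 3, 4, 11 → Dept = 69, 69, 69 ✓
(Manager=0, Salary=M62): rows 5, 6 → Dept = 67, 67 ✓
(Manager=8, Salary=M62): row 13 → Dept = 69 ✓
Every {Manager, Salary} value is associated with a single Dept value, so {Manager, Salary} → Dept holds.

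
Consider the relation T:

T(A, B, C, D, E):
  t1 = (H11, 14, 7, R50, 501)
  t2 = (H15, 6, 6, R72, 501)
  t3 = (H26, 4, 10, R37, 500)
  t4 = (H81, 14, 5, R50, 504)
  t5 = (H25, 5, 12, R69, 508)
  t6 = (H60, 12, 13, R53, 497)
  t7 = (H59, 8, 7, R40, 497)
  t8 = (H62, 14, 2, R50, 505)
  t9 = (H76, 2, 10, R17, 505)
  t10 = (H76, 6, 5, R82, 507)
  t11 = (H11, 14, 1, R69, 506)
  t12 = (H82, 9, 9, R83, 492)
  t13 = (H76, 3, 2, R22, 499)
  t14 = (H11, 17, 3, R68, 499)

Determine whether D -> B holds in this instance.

No

D=R50: rows 1, 4, 8 → B = 14, 14, 14 ✓
D=R72: row 2 → B = 6 ✓
D=R37: row 3 → B = 4 ✓
D=R69: rows 5, 11 → B takes values {5, 14} — violation
D=R53: row 6 → B = 12 ✓
D=R40: row 7 → B = 8 ✓
D=R17: row 9 → B = 2 ✓
D=R82: row 10 → B = 6 ✓
D=R83: row 12 → B = 9 ✓
D=R22: row 13 → B = 3 ✓
D=R68: row 14 → B = 17 ✓
Two rows agree on D but differ on B, so D -> B does not hold.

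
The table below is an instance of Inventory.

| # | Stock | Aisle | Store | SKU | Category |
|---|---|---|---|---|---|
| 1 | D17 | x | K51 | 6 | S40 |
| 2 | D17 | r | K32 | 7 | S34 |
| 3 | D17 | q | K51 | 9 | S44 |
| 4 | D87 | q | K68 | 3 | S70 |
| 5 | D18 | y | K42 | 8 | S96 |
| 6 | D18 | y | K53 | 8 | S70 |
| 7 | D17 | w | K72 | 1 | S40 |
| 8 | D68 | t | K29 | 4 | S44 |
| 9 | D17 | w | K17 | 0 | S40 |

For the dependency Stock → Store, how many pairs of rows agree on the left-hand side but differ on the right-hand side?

10

Stock=D17: violating pairs (1,2), (1,7), (1,9), (2,3), (2,7), (2,9), (3,7), (3,9), (7,9) — 9 pairs.
Stock=D18: violating pairs (5,6) — 1 pair.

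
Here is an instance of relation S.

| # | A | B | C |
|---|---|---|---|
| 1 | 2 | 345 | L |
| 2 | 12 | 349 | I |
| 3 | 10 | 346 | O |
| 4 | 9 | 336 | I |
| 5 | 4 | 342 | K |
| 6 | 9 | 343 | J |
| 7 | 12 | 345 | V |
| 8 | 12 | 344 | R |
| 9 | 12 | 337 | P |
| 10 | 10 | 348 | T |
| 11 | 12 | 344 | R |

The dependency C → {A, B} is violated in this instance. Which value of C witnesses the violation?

I

C=L: row 1 → {A,B} = (2, 345) ✓
C=I: rows 2, 4 → {A,B} takes values {(12, 349), (9, 336)} — violation
C=O: row 3 → {A,B} = (10, 346) ✓
C=K: row 5 → {A,B} = (4, 342) ✓
C=J: row 6 → {A,B} = (9, 343) ✓
C=V: row 7 → {A,B} = (12, 345) ✓
C=R: rows 8, 11 → {A,B} = (12, 344), (12, 344) ✓
C=P: row 9 → {A,B} = (12, 337) ✓
C=T: row 10 → {A,B} = (10, 348) ✓
The only C value with inconsistent RHS is C=I.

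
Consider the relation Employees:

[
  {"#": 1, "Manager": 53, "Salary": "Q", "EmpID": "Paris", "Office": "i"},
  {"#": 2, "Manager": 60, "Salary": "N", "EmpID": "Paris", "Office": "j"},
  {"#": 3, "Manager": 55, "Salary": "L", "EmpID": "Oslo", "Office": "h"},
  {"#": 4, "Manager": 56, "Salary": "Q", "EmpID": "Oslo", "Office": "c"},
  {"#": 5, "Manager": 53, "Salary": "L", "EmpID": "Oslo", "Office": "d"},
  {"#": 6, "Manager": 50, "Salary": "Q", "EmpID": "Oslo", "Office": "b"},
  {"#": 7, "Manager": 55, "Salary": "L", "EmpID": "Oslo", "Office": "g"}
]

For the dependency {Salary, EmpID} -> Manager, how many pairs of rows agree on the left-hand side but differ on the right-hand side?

(Salary=L, EmpID=Oslo): violating pairs (3,5), (5,7) — 2 pairs.
(Salary=Q, EmpID=Oslo): violating pairs (4,6) — 1 pair.

3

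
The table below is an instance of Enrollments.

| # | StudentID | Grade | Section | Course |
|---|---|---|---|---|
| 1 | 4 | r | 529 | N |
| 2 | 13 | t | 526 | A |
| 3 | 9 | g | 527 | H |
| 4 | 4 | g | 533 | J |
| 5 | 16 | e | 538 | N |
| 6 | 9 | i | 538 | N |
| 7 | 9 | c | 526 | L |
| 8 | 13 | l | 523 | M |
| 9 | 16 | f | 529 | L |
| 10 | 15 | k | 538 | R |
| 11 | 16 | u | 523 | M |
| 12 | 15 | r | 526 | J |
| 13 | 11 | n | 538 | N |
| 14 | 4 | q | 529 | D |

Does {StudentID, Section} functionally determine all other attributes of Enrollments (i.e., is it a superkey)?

Rows 1 and 14 have the same {StudentID, Section} value (StudentID=4, Section=529) but are distinct tuples, so {StudentID, Section} does not determine every attribute — not a superkey.

No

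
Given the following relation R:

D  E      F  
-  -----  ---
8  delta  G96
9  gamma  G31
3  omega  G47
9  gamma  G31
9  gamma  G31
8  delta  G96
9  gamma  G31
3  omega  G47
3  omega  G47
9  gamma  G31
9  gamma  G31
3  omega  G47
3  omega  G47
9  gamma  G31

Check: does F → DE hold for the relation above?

Yes

F=G96: 2 rows → {D,E} = (8, delta), (8, delta) ✓
F=G31: 7 rows → {D,E} = (9, gamma), (9, gamma), (9, gamma), (9, gamma), (9, gamma), (9, gamma), (9, gamma) ✓
F=G47: 5 rows → {D,E} = (3, omega), (3, omega), (3, omega), (3, omega), (3, omega) ✓
Every F value is associated with a single DE value, so F → DE holds.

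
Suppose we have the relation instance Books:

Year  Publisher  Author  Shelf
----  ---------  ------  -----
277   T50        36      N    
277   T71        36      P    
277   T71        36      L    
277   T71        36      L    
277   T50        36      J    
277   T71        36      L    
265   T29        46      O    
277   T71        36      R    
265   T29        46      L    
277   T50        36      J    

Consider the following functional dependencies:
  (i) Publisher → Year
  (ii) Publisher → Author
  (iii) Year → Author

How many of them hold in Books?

3

(i) Publisher → Year: every LHS value maps to a single RHS value — holds.
(ii) Publisher → Author: every LHS value maps to a single RHS value — holds.
(iii) Year → Author: every LHS value maps to a single RHS value — holds.
3 of the 3 dependencies hold.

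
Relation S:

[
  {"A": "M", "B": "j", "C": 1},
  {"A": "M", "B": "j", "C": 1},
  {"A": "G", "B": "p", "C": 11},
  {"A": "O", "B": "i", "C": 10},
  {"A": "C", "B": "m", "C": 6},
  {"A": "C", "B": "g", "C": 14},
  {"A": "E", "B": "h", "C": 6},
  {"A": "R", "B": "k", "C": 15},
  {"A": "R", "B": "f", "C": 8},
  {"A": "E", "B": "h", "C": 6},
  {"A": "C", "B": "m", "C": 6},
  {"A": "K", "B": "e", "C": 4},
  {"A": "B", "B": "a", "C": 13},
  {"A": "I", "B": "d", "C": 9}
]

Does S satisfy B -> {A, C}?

Yes

B=j: 2 rows → {A,C} = (M, 1), (M, 1) ✓
B=p: 1 row → {A,C} = (G, 11) ✓
B=i: 1 row → {A,C} = (O, 10) ✓
B=m: 2 rows → {A,C} = (C, 6), (C, 6) ✓
B=g: 1 row → {A,C} = (C, 14) ✓
B=h: 2 rows → {A,C} = (E, 6), (E, 6) ✓
B=k: 1 row → {A,C} = (R, 15) ✓
B=f: 1 row → {A,C} = (R, 8) ✓
B=e: 1 row → {A,C} = (K, 4) ✓
B=a: 1 row → {A,C} = (B, 13) ✓
B=d: 1 row → {A,C} = (I, 9) ✓
Every B value is associated with a single {A, C} value, so B -> {A, C} holds.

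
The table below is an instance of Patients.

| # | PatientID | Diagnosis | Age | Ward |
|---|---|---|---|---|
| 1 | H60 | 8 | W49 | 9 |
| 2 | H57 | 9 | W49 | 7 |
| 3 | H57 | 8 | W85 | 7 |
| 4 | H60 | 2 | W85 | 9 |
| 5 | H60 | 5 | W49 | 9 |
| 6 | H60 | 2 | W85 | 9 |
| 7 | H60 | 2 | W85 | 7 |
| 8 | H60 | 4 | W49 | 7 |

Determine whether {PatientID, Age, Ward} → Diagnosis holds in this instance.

No

(PatientID=H60, Age=W49, Ward=9): rows 1, 5 → Diagnosis takes values {8, 5} — violation
(PatientID=H57, Age=W49, Ward=7): row 2 → Diagnosis = 9 ✓
(PatientID=H57, Age=W85, Ward=7): row 3 → Diagnosis = 8 ✓
(PatientID=H60, Age=W85, Ward=9): rows 4, 6 → Diagnosis = 2, 2 ✓
(PatientID=H60, Age=W85, Ward=7): row 7 → Diagnosis = 2 ✓
(PatientID=H60, Age=W49, Ward=7): row 8 → Diagnosis = 4 ✓
Two rows agree on {PatientID, Age, Ward} but differ on Diagnosis, so {PatientID, Age, Ward} → Diagnosis does not hold.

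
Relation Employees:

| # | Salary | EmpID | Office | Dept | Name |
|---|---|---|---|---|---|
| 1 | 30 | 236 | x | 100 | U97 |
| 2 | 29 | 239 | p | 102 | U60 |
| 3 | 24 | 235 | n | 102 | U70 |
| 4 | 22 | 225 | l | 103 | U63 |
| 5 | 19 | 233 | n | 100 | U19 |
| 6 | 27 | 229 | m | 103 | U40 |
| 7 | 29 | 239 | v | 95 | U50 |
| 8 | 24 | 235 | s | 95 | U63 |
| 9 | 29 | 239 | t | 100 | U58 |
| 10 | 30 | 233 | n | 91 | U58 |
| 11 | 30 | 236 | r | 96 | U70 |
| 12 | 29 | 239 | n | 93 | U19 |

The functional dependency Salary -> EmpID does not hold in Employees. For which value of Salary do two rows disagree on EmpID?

30

Salary=30: rows 1, 10, 11 → EmpID takes values {236, 233} — violation
Salary=29: rows 2, 7, 9, 12 → EmpID = 239, 239, 239, 239 ✓
Salary=24: rows 3, 8 → EmpID = 235, 235 ✓
Salary=22: row 4 → EmpID = 225 ✓
Salary=19: row 5 → EmpID = 233 ✓
Salary=27: row 6 → EmpID = 229 ✓
The only Salary value with inconsistent EmpID is Salary=30.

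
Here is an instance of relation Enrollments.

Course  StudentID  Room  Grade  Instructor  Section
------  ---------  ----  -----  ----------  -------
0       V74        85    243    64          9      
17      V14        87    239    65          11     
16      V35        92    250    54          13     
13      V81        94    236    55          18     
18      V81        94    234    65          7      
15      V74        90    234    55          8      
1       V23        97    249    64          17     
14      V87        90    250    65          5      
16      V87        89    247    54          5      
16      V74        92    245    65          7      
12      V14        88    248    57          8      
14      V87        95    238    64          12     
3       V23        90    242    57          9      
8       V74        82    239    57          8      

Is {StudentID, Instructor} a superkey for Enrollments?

Yes

All 14 rows have distinct {StudentID, Instructor} values, so {StudentID, Instructor} → (all attributes) holds and {StudentID, Instructor} is a superkey.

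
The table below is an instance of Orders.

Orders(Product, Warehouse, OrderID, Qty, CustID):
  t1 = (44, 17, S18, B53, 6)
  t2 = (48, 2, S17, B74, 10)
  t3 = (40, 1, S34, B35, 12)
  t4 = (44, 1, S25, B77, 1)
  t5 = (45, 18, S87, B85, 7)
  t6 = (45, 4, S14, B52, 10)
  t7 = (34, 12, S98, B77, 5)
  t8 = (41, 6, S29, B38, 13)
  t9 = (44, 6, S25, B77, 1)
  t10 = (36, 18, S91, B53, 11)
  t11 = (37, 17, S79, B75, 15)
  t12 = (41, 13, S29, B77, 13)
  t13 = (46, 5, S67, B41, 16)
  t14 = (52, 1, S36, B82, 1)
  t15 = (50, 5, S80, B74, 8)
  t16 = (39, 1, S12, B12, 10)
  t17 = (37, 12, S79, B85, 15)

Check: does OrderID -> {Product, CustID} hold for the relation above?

OrderID=S18: row 1 → {Product,CustID} = (44, 6) ✓
OrderID=S17: row 2 → {Product,CustID} = (48, 10) ✓
OrderID=S34: row 3 → {Product,CustID} = (40, 12) ✓
OrderID=S25: rows 4, 9 → {Product,CustID} = (44, 1), (44, 1) ✓
OrderID=S87: row 5 → {Product,CustID} = (45, 7) ✓
OrderID=S14: row 6 → {Product,CustID} = (45, 10) ✓
OrderID=S98: row 7 → {Product,CustID} = (34, 5) ✓
OrderID=S29: rows 8, 12 → {Product,CustID} = (41, 13), (41, 13) ✓
OrderID=S91: row 10 → {Product,CustID} = (36, 11) ✓
OrderID=S79: rows 11, 17 → {Product,CustID} = (37, 15), (37, 15) ✓
OrderID=S67: row 13 → {Product,CustID} = (46, 16) ✓
OrderID=S36: row 14 → {Product,CustID} = (52, 1) ✓
OrderID=S80: row 15 → {Product,CustID} = (50, 8) ✓
OrderID=S12: row 16 → {Product,CustID} = (39, 10) ✓
Every OrderID value is associated with a single {Product, CustID} value, so OrderID -> {Product, CustID} holds.

Yes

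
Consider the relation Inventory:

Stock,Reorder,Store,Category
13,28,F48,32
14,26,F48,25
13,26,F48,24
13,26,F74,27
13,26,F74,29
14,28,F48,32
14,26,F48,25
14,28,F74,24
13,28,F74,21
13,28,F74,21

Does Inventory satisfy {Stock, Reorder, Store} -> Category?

(Stock=13, Reorder=28, Store=F48): 1 row → Category = 32 ✓
(Stock=14, Reorder=26, Store=F48): 2 rows → Category = 25, 25 ✓
(Stock=13, Reorder=26, Store=F48): 1 row → Category = 24 ✓
(Stock=13, Reorder=26, Store=F74): 2 rows → Category takes values {27, 29} — violation
(Stock=14, Reorder=28, Store=F48): 1 row → Category = 32 ✓
(Stock=14, Reorder=28, Store=F74): 1 row → Category = 24 ✓
(Stock=13, Reorder=28, Store=F74): 2 rows → Category = 21, 21 ✓
Two rows agree on {Stock, Reorder, Store} but differ on Category, so {Stock, Reorder, Store} -> Category does not hold.

No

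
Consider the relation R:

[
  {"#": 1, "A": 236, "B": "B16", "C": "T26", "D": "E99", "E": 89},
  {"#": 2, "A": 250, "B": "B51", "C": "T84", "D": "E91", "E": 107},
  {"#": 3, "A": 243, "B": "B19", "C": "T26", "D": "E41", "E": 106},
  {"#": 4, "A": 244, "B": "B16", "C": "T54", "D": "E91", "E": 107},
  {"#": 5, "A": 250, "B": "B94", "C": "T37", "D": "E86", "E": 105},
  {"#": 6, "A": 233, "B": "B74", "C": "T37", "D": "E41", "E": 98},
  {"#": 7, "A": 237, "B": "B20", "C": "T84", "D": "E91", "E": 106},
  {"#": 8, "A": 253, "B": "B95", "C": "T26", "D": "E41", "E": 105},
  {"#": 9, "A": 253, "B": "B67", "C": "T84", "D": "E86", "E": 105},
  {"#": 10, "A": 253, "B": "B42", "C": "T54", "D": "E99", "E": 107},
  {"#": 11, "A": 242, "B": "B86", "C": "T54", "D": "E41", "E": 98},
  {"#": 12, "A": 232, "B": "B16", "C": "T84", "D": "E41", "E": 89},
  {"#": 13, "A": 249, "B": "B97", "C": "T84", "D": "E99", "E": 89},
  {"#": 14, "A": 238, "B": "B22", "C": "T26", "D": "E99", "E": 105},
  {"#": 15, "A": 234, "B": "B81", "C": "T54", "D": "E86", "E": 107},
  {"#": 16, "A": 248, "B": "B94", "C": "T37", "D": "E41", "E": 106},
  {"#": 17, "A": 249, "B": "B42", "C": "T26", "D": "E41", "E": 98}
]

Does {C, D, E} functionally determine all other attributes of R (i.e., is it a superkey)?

All 17 rows have distinct {C, D, E} values, so {C, D, E} → (all attributes) holds and {C, D, E} is a superkey.

Yes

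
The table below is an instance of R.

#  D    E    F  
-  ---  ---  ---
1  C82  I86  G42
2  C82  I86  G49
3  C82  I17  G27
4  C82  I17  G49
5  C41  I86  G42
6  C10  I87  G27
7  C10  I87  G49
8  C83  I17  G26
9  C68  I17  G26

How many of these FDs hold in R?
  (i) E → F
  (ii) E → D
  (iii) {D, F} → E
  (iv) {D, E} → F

0

(i) E → F: E=I86: rows 1, 2, 5 → F takes values {G42, G49} — violation; E=I17: rows 3, 4, 8, 9 → F takes values {G27, G49, G26} — violation; E=I87: rows 6, 7 → F takes values {G27, G49} — violation — fails.
(ii) E → D: E=I86: rows 1, 2, 5 → D takes values {C82, C41} — violation; E=I17: rows 3, 4, 8, 9 → D takes values {C82, C83, C68} — violation — fails.
(iii) {D, F} → E: (D=C82, F=G49): rows 2, 4 → E takes values {I86, I17} — violation — fails.
(iv) {D, E} → F: (D=C82, E=I86): rows 1, 2 → F takes values {G42, G49} — violation; (D=C82, E=I17): rows 3, 4 → F takes values {G27, G49} — violation; (D=C10, E=I87): rows 6, 7 → F takes values {G27, G49} — violation — fails.
None of the 4 dependencies hold.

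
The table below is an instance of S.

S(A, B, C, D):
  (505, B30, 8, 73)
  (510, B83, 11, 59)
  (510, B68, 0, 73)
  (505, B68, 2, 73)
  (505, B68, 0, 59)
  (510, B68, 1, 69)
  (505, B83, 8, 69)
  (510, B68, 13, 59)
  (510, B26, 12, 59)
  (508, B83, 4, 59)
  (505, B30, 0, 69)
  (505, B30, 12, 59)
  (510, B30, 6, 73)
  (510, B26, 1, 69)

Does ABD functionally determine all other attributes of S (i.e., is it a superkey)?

Yes

All 14 rows have distinct ABD values, so ABD → (all attributes) holds and ABD is a superkey.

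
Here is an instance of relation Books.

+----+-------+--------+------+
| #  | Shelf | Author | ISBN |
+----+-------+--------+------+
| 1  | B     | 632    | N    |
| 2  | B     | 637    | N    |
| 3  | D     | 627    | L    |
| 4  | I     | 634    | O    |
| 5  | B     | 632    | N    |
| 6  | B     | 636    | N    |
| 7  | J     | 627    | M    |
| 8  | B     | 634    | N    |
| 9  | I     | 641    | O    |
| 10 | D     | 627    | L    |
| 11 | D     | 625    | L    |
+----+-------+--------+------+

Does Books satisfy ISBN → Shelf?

ISBN=N: rows 1, 2, 5, 6, 8 → Shelf = B, B, B, B, B ✓
ISBN=L: rows 3, 10, 11 → Shelf = D, D, D ✓
ISBN=O: rows 4, 9 → Shelf = I, I ✓
ISBN=M: row 7 → Shelf = J ✓
Every ISBN value is associated with a single Shelf value, so ISBN → Shelf holds.

Yes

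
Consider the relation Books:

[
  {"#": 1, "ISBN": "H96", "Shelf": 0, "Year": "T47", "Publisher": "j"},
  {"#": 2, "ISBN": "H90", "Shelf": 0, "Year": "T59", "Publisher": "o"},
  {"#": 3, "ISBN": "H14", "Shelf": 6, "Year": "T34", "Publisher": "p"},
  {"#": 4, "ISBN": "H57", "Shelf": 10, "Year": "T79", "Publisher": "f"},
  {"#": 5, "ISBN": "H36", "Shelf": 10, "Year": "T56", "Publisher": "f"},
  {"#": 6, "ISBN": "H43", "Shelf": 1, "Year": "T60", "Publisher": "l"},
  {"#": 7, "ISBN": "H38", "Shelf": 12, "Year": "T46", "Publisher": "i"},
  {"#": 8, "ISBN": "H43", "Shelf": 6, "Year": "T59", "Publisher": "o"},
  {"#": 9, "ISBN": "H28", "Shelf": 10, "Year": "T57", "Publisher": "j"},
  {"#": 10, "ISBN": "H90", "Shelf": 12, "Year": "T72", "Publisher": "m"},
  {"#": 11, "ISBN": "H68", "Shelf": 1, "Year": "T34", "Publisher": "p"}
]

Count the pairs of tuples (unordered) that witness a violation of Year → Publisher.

Year=T59: all 2 rows agree on Publisher — 0 pairs.
Year=T34: all 2 rows agree on Publisher — 0 pairs.

0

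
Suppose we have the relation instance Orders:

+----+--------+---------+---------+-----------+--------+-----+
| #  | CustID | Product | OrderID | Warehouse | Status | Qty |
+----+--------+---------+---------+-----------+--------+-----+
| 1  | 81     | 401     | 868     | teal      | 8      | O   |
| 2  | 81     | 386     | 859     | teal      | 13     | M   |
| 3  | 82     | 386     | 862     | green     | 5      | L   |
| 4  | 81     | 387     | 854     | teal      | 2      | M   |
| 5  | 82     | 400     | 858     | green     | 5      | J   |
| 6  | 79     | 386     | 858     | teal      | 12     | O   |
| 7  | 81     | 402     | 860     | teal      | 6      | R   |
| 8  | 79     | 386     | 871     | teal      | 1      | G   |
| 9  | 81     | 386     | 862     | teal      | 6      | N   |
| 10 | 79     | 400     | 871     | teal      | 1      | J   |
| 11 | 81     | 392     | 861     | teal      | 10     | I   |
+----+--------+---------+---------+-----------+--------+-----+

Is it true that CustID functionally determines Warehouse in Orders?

CustID=81: rows 1, 2, 4, 7, 9, 11 → Warehouse = teal, teal, teal, teal, teal, teal ✓
CustID=82: rows 3, 5 → Warehouse = green, green ✓
CustID=79: rows 6, 8, 10 → Warehouse = teal, teal, teal ✓
Every CustID value is associated with a single Warehouse value, so CustID -> Warehouse holds.

Yes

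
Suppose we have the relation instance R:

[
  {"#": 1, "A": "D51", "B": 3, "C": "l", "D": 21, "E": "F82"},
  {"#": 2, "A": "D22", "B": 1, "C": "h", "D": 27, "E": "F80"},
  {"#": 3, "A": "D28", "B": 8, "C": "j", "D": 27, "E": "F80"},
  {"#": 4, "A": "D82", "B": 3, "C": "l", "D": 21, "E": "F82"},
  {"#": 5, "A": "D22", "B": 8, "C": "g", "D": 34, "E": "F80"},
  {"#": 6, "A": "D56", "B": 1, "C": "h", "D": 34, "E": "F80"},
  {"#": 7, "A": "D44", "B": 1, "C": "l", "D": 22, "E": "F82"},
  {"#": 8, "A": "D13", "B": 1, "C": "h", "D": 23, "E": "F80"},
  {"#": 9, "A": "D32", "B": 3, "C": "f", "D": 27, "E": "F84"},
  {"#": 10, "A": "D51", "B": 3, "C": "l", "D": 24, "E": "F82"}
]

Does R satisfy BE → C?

(B=3, E=F82): rows 1, 4, 10 → C = l, l, l ✓
(B=1, E=F80): rows 2, 6, 8 → C = h, h, h ✓
(B=8, E=F80): rows 3, 5 → C takes values {j, g} — violation
(B=1, E=F82): row 7 → C = l ✓
(B=3, E=F84): row 9 → C = f ✓
Two rows agree on BE but differ on C, so BE → C does not hold.

No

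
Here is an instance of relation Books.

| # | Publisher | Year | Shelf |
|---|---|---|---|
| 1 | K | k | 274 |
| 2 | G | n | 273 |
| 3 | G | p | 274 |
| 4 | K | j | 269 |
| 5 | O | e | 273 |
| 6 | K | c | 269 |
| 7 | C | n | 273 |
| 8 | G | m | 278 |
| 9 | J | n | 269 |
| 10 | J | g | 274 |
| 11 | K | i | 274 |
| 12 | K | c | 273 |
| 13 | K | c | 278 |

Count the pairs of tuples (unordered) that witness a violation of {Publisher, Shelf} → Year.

2

(Publisher=K, Shelf=274): violating pairs (1,11) — 1 pair.
(Publisher=K, Shelf=269): violating pairs (4,6) — 1 pair.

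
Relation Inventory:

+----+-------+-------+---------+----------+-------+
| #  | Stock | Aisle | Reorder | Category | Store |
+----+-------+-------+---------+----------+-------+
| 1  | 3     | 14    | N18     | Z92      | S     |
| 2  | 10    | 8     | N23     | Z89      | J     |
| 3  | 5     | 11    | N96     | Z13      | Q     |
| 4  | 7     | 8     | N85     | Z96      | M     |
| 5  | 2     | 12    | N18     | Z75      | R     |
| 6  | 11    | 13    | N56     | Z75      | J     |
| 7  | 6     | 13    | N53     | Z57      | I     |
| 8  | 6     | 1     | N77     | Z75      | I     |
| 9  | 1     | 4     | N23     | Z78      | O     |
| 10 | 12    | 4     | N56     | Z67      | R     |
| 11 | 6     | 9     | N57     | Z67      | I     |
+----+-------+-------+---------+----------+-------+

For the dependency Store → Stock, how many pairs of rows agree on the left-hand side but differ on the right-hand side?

2

Store=J: violating pairs (2,6) — 1 pair.
Store=R: violating pairs (5,10) — 1 pair.
Store=I: all 3 rows agree on Stock — 0 pairs.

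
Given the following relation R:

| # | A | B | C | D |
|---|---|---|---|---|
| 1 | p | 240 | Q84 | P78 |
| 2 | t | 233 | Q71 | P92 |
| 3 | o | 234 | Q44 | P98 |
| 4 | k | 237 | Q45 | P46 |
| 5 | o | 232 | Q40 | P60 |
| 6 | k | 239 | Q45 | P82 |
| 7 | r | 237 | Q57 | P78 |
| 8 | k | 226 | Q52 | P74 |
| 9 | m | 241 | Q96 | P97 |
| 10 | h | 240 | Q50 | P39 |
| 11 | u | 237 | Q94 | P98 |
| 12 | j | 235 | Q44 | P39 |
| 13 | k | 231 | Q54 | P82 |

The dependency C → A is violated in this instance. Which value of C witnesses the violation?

C=Q84: row 1 → A = p ✓
C=Q71: row 2 → A = t ✓
C=Q44: rows 3, 12 → A takes values {o, j} — violation
C=Q45: rows 4, 6 → A = k, k ✓
C=Q40: row 5 → A = o ✓
C=Q57: row 7 → A = r ✓
C=Q52: row 8 → A = k ✓
C=Q96: row 9 → A = m ✓
C=Q50: row 10 → A = h ✓
C=Q94: row 11 → A = u ✓
C=Q54: row 13 → A = k ✓
The only C value with inconsistent A is C=Q44.

Q44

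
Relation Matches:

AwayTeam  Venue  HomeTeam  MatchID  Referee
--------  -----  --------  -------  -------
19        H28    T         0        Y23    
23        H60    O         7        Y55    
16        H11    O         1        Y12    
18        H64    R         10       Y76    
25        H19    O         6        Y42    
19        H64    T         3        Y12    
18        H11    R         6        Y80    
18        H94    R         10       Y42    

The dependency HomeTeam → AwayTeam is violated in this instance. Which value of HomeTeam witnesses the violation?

O

HomeTeam=T: 2 rows → AwayTeam = 19, 19 ✓
HomeTeam=O: 3 rows → AwayTeam takes values {23, 16, 25} — violation
HomeTeam=R: 3 rows → AwayTeam = 18, 18, 18 ✓
The only HomeTeam value with inconsistent AwayTeam is HomeTeam=O.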